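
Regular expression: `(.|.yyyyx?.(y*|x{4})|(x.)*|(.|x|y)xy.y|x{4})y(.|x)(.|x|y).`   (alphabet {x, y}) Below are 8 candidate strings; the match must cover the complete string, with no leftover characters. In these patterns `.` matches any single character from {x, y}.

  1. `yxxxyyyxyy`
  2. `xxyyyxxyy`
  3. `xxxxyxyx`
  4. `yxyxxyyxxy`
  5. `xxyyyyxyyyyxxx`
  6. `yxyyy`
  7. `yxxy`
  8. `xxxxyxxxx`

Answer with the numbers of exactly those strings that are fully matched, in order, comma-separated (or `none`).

1 → no match
2 → no match
3 → match
4 → no match
5 → no match
6 → no match
7 → match
8 → no match

3, 7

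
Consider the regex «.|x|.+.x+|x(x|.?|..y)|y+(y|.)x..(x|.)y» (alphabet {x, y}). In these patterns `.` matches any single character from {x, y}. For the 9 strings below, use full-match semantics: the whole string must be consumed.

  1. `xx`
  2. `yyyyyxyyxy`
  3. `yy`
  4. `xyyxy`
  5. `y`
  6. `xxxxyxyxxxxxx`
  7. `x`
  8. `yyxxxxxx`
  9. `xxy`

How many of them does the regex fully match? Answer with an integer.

6

1. `xx` → match
2. `yyyyyxyyxy` → match
3. `yy` → no match
4. `xyyxy` → no match
5. `y` → match
6 → match
7. `x` → match
8. `yyxxxxxx` → match
9. `xxy` → no match
Total matched: 6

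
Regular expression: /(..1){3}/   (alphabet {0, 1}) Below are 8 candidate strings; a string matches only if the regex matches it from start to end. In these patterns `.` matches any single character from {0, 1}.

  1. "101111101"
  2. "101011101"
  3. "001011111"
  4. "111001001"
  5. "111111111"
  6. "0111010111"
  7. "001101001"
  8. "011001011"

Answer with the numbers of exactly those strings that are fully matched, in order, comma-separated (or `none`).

1 → match
2 → match
3 → match
4 → match
5 → match
6 → no match
7 → match
8 → match

1, 2, 3, 4, 5, 7, 8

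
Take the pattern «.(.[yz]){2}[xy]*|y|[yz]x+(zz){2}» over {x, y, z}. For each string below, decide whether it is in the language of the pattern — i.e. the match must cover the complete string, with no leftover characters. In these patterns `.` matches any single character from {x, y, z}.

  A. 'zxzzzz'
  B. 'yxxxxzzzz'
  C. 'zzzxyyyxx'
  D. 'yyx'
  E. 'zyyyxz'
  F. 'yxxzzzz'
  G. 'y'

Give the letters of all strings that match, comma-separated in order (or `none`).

A, B, C, F, G

A → match
B → match
C → match
D → no match
E → no match
F → match
G → match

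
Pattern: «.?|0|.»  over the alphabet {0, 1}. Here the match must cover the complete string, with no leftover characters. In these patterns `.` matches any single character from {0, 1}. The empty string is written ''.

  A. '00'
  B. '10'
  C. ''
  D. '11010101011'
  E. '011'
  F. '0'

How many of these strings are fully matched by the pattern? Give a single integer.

2

A. '00' → no match
B. '10' → no match
C. '' → match
D. '11010101011' → no match
E. '011' → no match
F. '0' → match
Total matched: 2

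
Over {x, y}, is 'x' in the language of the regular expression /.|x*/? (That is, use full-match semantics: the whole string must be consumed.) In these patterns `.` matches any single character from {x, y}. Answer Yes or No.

Yes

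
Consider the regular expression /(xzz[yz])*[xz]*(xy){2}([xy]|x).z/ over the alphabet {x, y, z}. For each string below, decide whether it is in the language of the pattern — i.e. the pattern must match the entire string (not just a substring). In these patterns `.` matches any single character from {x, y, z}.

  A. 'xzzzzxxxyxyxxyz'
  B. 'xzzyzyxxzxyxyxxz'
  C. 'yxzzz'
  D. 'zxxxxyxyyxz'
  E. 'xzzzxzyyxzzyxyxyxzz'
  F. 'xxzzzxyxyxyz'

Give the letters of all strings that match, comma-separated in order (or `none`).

A → no match
B → no match
C → no match
D → match
E → no match
F → match

D, F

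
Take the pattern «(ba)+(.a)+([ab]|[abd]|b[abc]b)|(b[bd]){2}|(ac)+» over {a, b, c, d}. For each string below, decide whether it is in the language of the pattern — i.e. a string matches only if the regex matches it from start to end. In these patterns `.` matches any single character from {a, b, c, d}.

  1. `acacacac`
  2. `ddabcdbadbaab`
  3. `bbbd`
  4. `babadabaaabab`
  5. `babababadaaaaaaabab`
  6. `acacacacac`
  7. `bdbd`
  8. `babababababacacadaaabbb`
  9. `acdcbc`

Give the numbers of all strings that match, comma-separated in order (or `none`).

1, 3, 4, 5, 6, 7, 8

1 → match
2 → no match
3 → match
4 → match
5 → match
6 → match
7 → match
8 → match
9 → no match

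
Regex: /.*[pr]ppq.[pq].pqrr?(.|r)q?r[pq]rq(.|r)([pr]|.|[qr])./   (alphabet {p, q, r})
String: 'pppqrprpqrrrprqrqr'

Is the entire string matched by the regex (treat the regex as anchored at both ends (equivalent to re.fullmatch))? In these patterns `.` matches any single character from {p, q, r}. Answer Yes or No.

Yes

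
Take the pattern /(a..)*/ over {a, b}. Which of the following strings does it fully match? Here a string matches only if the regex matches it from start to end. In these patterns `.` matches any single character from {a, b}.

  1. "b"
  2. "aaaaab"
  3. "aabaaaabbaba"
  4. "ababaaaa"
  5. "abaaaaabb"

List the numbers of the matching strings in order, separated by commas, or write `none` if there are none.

2, 3, 5

1 → no match
2 → match
3 → match
4 → no match
5 → match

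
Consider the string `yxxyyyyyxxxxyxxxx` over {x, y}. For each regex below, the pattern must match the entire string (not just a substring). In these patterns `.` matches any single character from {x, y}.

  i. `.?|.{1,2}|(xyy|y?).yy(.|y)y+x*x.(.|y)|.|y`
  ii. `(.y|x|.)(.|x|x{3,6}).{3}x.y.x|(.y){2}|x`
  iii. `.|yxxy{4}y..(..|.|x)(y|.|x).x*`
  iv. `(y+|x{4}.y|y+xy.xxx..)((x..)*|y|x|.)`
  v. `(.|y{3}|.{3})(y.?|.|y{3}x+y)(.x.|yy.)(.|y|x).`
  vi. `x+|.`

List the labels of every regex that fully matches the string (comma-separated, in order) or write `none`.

iii

i → no match
ii → no match
iii → match
iv → no match
v → no match
vi → no match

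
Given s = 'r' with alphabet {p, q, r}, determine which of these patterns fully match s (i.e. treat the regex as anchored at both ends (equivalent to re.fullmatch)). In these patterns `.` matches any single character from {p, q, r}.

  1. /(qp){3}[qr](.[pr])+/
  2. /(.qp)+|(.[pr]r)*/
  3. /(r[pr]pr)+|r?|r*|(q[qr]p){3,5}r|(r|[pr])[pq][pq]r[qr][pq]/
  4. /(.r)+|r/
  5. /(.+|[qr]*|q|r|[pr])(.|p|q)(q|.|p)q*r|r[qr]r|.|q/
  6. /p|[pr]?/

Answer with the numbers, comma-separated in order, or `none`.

3, 4, 5, 6

1 → no match — must start with 'qp'
2 → no match
3 → match
4 → match
5 → match
6 → match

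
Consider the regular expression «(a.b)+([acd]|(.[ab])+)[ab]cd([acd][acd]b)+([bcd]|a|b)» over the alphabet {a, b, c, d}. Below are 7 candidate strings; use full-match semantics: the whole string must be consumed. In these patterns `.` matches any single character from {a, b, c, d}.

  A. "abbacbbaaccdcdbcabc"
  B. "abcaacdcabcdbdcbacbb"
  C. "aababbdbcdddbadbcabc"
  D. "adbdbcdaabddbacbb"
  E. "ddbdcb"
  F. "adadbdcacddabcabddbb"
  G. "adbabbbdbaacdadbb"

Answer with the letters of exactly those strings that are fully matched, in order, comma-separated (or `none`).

C, D

A → no match
B → no match
C → match
D → match
E → no match — must start with "a"
F → no match
G → no match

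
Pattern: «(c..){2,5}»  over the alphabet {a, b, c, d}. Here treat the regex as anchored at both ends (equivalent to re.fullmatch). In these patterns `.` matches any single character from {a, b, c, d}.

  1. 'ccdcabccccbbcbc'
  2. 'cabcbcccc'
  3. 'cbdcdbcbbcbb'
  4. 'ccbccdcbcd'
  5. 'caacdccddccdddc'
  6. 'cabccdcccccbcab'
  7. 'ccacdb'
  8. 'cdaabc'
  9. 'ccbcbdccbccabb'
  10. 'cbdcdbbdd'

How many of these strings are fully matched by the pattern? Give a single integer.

5

1 → match
2 → match
3 → match
4 → no match
5 → no match
6 → match
7 → match
8 → no match
9 → no match
10 → no match
Total matched: 5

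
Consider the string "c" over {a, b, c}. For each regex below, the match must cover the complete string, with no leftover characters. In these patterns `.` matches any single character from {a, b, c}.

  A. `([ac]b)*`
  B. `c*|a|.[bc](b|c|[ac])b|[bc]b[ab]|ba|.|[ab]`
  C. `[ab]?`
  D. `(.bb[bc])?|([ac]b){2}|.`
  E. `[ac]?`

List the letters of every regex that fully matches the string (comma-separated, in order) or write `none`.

B, D, E

A → no match
B → match
C → no match
D → match
E → match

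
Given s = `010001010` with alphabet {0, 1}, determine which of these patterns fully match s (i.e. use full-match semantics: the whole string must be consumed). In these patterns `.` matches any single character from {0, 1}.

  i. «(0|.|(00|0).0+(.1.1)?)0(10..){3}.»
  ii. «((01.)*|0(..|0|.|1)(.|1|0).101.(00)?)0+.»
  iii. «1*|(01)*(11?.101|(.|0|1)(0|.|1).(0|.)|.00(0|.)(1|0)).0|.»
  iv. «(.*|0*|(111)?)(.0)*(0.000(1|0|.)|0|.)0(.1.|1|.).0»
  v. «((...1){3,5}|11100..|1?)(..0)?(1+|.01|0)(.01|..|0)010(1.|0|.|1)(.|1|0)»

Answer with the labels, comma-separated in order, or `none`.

iii, iv

i → no match
ii → no match
iii → match
iv → match
v → no match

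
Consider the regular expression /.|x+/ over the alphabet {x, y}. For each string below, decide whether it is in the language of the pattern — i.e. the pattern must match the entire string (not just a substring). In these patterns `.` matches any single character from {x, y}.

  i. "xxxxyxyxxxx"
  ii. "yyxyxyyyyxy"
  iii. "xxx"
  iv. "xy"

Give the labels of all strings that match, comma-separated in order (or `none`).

iii

i → no match
ii → no match
iii → match
iv → no match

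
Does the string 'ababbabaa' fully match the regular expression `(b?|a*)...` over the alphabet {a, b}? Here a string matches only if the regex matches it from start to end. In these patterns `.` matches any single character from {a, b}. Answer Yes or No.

No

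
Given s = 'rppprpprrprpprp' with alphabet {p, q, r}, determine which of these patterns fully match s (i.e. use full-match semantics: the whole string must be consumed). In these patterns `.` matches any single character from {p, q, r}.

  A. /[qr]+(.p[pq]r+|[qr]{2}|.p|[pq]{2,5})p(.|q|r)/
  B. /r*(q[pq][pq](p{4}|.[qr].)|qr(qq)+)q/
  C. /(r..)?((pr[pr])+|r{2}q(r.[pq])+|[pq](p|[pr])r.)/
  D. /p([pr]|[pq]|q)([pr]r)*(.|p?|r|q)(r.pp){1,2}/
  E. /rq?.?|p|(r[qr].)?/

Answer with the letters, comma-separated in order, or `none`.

A → no match
B → no match — must end with 'q'
C → match
D → no match — must start with 'p'
E → no match

C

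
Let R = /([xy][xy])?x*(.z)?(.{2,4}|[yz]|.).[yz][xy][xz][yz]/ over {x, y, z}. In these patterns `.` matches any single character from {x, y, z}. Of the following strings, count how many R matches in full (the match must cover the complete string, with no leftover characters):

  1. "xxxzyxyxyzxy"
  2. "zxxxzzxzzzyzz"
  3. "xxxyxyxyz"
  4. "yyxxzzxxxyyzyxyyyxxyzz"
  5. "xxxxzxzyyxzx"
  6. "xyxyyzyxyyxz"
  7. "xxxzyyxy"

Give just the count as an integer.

2

1 → no match
2 → no match
3 → no match
4 → no match
5 → no match
6 → match
7 → match
Total matched: 2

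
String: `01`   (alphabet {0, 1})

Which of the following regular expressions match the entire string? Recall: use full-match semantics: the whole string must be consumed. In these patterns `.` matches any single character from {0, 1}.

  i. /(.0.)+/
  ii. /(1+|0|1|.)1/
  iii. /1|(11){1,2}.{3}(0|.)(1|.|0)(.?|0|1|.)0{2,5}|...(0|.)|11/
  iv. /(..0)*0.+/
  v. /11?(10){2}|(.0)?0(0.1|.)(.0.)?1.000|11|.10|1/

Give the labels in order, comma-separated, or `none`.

ii, iv

i → no match
ii → match
iii → no match
iv → match
v → no match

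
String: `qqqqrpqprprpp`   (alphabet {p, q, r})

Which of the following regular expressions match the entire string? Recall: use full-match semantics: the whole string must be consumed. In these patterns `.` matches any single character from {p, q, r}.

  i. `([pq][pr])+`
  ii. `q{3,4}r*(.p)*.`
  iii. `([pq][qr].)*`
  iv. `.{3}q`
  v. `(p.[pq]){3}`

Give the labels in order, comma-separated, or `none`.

ii

i → no match
ii → match
iii → no match
iv → no match — must end with `q`
v → no match — must start with `p`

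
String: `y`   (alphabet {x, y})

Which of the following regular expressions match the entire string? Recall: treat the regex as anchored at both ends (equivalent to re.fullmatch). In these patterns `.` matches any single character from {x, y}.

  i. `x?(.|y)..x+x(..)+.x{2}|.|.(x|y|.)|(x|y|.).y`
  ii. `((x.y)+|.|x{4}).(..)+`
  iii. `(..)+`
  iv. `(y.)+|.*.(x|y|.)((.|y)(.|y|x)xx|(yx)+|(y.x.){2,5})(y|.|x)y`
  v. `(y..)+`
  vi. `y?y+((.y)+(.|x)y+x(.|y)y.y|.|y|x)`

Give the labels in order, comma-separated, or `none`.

i → match
ii → no match
iii → no match
iv → no match
v → no match
vi → no match

i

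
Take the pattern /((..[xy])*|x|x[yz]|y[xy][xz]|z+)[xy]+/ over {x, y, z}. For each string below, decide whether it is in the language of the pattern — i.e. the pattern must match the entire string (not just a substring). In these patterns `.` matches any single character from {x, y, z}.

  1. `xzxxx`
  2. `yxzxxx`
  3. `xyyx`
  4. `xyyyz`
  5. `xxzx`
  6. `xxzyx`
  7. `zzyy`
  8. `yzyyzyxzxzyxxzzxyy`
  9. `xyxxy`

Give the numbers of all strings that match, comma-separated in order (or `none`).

1 → match
2 → match
3 → match
4 → no match
5 → no match
6 → no match
7 → match
8 → no match
9 → match

1, 2, 3, 7, 9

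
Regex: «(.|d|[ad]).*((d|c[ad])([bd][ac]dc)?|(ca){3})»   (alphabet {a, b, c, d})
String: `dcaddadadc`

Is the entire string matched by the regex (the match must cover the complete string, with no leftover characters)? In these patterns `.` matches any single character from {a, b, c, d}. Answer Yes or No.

No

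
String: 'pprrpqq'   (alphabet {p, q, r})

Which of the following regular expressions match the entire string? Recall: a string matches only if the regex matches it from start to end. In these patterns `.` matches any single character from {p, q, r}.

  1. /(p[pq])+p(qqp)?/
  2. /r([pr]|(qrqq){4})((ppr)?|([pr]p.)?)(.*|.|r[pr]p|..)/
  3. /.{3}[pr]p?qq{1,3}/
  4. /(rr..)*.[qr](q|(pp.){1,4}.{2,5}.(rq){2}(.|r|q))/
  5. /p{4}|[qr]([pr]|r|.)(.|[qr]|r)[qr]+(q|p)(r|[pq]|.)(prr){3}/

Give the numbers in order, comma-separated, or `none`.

3

1 → no match
2 → no match — must start with 'r'
3 → match
4 → no match
5 → no match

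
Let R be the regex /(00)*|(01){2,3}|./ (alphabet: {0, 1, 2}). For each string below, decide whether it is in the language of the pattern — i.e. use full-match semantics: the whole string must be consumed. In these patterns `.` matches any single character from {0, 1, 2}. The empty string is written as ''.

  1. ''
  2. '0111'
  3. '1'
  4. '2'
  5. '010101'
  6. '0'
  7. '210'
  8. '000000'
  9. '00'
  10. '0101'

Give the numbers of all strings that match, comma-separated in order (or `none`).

1. '' → match
2. '0111' → no match
3. '1' → match
4. '2' → match
5. '010101' → match
6. '0' → match
7. '210' → no match
8. '000000' → match
9. '00' → match
10. '0101' → match

1, 3, 4, 5, 6, 8, 9, 10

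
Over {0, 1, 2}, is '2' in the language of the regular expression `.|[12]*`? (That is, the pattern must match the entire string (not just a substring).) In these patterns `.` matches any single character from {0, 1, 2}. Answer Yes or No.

Yes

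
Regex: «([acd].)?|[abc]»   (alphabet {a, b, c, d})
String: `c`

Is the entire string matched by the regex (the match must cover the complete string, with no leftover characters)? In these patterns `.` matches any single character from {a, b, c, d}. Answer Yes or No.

Yes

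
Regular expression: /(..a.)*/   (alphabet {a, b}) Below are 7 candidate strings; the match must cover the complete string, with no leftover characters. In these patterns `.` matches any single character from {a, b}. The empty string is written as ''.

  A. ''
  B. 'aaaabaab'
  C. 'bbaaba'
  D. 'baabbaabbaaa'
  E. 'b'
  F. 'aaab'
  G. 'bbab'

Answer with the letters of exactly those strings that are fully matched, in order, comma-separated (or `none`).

A, B, D, F, G

A → match
B → match
C → no match
D → match
E → no match
F → match
G → match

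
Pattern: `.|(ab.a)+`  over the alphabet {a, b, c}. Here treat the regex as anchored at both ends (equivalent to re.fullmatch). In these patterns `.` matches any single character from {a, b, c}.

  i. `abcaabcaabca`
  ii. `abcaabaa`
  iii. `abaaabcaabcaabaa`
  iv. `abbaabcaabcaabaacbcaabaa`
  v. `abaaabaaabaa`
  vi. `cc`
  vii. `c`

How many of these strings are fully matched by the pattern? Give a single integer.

5

i. `abcaabcaabca` → match
ii. `abcaabaa` → match
iii → match
iv → no match
v. `abaaabaaabaa` → match
vi. `cc` → no match
vii. `c` → match
Total matched: 5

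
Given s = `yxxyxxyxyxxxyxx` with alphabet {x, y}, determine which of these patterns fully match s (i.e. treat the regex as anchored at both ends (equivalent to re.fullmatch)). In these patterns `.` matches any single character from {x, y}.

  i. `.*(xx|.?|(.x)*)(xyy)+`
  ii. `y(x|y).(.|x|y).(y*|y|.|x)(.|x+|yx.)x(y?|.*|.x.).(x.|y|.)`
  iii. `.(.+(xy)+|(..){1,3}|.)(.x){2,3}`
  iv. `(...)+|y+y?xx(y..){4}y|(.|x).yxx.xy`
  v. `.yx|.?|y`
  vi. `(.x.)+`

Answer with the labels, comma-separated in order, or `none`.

i → no match — must end with `xyy`
ii → match
iii → no match
iv → match
v → no match
vi → match

ii, iv, vi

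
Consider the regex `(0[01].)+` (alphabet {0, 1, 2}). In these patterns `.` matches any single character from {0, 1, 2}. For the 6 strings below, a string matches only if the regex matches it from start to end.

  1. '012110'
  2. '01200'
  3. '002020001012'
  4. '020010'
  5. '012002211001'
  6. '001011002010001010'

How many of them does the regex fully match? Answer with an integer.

1

1 → no match
2 → no match
3 → no match
4 → no match
5 → no match
6 → match
Total matched: 1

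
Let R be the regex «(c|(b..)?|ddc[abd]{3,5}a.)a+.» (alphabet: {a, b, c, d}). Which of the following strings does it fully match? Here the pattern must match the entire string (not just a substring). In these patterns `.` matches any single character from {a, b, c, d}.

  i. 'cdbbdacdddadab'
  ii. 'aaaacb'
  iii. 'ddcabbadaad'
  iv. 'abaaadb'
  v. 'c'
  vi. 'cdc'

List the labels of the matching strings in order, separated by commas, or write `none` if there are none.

i → no match
ii → no match
iii → match
iv → no match
v → no match
vi → no match

iii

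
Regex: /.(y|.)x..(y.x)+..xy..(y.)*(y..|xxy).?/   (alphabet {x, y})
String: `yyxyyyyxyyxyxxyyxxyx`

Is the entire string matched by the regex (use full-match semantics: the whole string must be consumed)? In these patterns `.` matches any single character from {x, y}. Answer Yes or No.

Yes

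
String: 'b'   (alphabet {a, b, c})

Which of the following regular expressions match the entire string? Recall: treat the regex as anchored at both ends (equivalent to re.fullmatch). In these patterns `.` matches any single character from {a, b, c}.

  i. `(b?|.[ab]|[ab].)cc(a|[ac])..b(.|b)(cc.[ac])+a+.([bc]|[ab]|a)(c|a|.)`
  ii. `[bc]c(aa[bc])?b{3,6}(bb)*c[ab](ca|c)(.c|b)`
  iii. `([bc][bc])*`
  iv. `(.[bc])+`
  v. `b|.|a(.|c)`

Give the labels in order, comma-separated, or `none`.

v

i → no match
ii → no match
iii → no match
iv → no match
v → match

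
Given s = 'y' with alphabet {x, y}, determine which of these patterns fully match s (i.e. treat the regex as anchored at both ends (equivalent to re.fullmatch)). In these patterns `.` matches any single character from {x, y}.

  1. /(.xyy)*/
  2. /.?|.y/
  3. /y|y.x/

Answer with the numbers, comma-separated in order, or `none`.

2, 3

1 → no match
2 → match
3 → match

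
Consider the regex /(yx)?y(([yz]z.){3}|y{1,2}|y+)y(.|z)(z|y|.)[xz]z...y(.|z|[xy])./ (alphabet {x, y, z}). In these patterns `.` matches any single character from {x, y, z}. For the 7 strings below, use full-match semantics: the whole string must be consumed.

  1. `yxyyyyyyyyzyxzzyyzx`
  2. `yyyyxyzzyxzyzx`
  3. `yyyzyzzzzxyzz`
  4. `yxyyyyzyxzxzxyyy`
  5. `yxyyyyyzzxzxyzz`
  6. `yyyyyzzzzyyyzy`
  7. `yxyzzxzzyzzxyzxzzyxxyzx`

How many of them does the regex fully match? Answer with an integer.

1 → no match
2 → match
3 → match
4 → match
5 → match
6 → match
7 → match
Total matched: 6

6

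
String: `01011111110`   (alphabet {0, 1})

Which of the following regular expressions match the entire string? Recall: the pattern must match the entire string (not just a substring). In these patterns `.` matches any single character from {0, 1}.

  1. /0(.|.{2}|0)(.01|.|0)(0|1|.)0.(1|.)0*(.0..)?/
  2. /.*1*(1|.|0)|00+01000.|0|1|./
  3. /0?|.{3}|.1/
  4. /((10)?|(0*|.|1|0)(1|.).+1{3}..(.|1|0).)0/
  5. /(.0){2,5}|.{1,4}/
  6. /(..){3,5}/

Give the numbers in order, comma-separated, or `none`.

1 → no match
2 → match
3 → no match
4 → match
5 → no match
6 → no match

2, 4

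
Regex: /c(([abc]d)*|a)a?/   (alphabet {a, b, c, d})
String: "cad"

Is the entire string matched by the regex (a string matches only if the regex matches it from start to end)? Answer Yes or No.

Yes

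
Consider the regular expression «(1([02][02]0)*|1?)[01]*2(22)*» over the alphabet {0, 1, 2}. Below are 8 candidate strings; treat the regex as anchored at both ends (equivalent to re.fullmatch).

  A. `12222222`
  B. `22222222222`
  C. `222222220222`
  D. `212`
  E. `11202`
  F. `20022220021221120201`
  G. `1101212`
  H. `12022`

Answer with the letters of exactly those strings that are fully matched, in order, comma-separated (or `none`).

A → match
B → match
C → no match
D → no match
E → no match
F → no match
G → no match
H → no match

A, B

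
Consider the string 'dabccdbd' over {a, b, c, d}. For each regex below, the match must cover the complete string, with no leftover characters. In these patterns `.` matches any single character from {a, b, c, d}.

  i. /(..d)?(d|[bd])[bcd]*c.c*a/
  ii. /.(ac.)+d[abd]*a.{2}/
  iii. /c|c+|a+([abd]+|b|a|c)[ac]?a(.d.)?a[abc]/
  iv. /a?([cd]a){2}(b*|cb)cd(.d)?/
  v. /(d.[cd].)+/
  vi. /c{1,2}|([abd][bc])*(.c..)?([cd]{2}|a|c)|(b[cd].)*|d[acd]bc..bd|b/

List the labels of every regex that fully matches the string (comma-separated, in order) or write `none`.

i → no match — must end with 'a'
ii → no match
iii → no match
iv → no match
v → no match
vi → match

vi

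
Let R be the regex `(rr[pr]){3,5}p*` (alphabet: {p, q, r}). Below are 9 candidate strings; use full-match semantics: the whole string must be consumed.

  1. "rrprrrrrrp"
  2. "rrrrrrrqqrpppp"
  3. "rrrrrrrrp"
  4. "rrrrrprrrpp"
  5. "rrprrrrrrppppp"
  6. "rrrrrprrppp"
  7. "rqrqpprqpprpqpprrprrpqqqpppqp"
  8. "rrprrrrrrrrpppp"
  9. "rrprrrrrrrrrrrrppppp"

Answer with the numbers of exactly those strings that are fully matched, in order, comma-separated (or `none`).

1 → match
2 → no match
3 → match
4 → match
5 → match
6 → match
7 → no match — must start with "rr"
8 → match
9 → match

1, 3, 4, 5, 6, 8, 9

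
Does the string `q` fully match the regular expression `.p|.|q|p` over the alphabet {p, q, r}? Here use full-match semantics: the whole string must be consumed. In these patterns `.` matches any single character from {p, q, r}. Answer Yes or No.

Yes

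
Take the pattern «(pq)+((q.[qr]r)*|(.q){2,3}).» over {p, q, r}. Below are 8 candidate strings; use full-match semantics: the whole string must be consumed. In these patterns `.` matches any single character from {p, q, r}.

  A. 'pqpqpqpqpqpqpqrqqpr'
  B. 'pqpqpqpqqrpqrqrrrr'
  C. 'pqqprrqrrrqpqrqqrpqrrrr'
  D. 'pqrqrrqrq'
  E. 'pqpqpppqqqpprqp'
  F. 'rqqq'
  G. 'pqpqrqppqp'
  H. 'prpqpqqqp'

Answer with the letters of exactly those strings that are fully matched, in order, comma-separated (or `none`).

none

A → no match
B → no match
C → no match
D → no match
E → no match
F → no match — must start with 'pq'
G → no match
H → no match — must start with 'pq'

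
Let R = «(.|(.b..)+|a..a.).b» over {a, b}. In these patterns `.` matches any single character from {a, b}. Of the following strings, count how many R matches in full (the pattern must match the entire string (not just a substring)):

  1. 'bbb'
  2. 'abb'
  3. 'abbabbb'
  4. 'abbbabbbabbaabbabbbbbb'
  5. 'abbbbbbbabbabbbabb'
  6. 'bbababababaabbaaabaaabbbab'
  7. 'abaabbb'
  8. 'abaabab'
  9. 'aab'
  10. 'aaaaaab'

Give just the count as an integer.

1 → match
2 → match
3 → match
4 → match
5 → match
6 → match
7 → match
8 → match
9 → match
10 → match
Total matched: 10

10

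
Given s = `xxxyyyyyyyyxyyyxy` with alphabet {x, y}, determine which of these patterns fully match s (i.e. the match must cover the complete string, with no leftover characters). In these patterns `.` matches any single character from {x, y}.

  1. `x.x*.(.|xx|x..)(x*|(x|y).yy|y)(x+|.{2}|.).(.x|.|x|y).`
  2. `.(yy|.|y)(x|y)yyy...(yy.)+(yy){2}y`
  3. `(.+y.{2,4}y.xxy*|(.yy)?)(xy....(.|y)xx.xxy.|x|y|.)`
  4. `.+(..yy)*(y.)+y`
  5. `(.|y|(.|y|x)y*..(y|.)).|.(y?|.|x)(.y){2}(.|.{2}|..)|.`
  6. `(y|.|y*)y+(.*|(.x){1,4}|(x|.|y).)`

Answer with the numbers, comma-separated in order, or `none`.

1 → no match
2 → no match — must end with `yyy`
3 → no match
4 → match
5 → no match
6 → no match

4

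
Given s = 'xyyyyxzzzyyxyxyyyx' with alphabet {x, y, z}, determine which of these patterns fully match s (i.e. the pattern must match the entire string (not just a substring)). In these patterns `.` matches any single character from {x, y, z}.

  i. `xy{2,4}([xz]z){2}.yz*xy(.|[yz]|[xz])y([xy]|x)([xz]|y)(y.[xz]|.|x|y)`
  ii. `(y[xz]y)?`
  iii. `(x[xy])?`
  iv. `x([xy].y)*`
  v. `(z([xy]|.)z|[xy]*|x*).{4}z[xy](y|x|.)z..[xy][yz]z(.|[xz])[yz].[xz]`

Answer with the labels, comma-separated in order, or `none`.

i

i → match
ii → no match
iii → no match
iv → no match
v → no match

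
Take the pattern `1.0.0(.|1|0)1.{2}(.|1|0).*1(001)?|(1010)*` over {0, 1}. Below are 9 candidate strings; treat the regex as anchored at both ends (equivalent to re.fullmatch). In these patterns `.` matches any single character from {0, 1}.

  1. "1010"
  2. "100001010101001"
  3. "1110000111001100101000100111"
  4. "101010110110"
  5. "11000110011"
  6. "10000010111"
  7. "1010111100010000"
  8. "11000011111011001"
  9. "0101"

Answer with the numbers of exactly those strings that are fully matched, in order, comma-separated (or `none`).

1, 5, 6, 8

1 → match
2 → no match
3 → no match
4 → no match
5 → match
6 → match
7 → no match
8 → match
9 → no match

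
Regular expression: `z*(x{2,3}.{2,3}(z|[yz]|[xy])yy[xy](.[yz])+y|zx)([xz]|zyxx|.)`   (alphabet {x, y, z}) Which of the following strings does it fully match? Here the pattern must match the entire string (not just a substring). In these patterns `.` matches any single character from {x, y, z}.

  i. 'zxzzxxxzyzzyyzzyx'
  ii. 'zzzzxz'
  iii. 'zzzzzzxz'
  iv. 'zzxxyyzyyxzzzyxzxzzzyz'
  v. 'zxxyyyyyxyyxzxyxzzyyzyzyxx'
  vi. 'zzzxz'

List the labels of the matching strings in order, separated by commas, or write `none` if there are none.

i → no match
ii → match
iii → match
iv → match
v → match
vi → match

ii, iii, iv, v, vi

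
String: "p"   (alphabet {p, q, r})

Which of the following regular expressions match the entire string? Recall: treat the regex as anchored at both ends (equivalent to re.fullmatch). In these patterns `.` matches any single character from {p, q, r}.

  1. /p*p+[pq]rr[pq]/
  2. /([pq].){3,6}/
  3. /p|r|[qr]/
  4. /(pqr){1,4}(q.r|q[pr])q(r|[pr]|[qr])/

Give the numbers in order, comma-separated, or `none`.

1 → no match
2 → no match
3 → match
4 → no match — must start with "pqr"

3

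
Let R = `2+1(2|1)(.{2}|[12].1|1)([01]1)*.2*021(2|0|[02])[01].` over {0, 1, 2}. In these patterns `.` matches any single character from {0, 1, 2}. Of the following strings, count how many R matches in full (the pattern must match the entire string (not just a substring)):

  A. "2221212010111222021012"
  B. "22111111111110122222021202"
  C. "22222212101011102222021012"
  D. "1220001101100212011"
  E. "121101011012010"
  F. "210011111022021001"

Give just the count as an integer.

A → match
B → match
C → match
D → no match — must start with "2"
E → no match — must start with "2"
F → no match
Total matched: 3

3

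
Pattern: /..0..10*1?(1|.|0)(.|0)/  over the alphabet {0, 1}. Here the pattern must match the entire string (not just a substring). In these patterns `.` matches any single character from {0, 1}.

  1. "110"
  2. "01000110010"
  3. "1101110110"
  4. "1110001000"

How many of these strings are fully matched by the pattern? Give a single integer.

1

1 → no match
2 → no match
3 → match
4 → no match
Total matched: 1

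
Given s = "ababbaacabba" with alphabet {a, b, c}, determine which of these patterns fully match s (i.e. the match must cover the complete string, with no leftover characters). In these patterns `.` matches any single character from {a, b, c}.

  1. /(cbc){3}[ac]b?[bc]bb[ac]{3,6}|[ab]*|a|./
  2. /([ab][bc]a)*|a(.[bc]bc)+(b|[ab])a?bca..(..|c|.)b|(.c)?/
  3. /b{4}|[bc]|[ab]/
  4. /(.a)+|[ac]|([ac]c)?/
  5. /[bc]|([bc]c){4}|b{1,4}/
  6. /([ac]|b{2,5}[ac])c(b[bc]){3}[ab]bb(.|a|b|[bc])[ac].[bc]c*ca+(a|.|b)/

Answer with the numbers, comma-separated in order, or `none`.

1 → no match
2 → match
3 → no match
4 → no match
5 → no match
6 → no match

2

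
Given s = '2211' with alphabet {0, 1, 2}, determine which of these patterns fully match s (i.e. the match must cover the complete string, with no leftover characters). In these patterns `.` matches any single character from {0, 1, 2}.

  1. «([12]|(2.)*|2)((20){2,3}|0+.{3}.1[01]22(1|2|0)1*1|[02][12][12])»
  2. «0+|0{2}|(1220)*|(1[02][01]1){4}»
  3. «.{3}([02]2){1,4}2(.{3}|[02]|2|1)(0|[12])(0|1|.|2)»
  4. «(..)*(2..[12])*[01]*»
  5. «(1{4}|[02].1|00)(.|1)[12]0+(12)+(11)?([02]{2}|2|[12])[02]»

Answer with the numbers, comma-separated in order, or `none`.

1, 4

1 → match
2 → no match
3 → no match
4 → match
5 → no match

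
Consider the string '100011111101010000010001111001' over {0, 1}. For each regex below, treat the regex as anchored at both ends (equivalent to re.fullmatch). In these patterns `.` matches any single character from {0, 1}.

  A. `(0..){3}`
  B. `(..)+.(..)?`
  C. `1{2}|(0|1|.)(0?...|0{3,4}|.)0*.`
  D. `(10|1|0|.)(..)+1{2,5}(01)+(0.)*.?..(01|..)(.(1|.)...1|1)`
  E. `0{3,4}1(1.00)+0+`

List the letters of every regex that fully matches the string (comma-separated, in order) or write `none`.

D

A → no match — must start with '0'
B → no match
C → no match
D → match
E → no match — must start with '0'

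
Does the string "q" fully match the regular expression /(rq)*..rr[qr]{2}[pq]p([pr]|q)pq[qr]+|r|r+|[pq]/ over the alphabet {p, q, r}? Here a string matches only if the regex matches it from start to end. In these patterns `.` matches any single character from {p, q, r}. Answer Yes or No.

Yes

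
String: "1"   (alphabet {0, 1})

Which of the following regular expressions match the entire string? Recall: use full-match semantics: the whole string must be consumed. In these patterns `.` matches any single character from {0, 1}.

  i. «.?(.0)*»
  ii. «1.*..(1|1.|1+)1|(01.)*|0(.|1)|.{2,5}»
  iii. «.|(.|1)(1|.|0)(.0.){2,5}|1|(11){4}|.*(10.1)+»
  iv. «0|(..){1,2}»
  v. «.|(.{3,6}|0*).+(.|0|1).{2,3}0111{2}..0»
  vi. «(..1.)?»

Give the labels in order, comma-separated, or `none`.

i, iii, v

i → match
ii → no match
iii → match
iv → no match
v → match
vi → no match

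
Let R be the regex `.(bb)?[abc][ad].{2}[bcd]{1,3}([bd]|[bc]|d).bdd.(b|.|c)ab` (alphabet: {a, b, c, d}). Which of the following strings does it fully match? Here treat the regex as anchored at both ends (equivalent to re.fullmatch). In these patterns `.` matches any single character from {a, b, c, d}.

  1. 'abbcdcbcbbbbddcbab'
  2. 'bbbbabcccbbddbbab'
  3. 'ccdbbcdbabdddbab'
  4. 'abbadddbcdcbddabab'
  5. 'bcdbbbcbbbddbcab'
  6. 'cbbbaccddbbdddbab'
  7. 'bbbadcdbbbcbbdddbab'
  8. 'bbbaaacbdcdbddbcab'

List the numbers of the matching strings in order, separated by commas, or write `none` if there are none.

1, 2, 3, 4, 5, 6, 7, 8

1 → match
2 → match
3 → match
4 → match
5 → match
6 → match
7 → match
8 → match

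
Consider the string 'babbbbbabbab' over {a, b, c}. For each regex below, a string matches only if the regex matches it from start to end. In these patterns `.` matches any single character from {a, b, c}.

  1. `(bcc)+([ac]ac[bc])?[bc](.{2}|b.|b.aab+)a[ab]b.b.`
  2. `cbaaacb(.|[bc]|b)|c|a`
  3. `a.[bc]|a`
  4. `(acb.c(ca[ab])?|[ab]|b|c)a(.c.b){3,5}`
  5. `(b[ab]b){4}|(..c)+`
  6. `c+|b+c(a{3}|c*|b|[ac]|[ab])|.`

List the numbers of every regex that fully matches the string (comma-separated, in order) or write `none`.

1 → no match — must start with 'bcc'
2 → no match
3 → no match — must start with 'a'
4 → no match
5 → match
6 → no match

5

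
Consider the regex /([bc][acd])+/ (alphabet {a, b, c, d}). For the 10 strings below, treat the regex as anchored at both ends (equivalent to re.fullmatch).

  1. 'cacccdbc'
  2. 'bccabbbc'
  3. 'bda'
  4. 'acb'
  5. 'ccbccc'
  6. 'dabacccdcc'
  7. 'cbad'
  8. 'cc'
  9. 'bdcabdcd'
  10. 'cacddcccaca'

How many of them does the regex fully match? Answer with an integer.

4

1. 'cacccdbc' → match
2. 'bccabbbc' → no match
3. 'bda' → no match
4. 'acb' → no match
5. 'ccbccc' → match
6. 'dabacccdcc' → no match
7. 'cbad' → no match
8. 'cc' → match
9. 'bdcabdcd' → match
10. 'cacddcccaca' → no match
Total matched: 4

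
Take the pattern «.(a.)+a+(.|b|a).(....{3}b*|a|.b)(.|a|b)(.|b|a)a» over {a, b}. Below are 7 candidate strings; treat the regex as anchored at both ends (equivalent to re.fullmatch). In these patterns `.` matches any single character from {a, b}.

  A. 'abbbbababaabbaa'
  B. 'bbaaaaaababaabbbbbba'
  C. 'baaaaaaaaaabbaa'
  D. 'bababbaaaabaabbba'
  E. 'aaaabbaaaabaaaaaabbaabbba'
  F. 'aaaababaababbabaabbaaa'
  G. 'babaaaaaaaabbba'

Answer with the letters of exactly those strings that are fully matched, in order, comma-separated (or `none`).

A → no match
B → no match
C → match
D → no match
E → no match
F → match
G → match

C, F, G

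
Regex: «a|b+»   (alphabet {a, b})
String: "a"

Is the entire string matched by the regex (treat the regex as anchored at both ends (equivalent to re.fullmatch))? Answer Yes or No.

Yes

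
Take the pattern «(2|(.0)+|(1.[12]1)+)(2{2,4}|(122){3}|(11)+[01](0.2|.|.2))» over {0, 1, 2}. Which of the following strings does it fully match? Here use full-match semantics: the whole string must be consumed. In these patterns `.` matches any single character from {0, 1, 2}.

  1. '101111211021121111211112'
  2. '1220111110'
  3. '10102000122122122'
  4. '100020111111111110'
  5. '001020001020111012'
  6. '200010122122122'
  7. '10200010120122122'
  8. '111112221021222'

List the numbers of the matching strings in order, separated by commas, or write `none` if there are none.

1 → match
2 → no match
3 → match
4 → match
5 → match
6 → match
7 → no match
8 → no match

1, 3, 4, 5, 6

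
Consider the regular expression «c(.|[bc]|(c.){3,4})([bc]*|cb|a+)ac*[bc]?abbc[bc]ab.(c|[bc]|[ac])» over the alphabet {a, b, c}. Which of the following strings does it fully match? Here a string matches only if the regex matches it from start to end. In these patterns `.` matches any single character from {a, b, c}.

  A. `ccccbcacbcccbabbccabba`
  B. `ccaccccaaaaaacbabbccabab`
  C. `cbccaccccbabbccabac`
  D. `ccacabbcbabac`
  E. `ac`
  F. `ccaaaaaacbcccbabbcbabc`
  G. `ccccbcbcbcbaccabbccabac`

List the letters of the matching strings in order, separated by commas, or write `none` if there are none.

B, C, D, G

A → no match
B → match
C → match
D → match
E → no match — must start with `c`
F → no match
G → match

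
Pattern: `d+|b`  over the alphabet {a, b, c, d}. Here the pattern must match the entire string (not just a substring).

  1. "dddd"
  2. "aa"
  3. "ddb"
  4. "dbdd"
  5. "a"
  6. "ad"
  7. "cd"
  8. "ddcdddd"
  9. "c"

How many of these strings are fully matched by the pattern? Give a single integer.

1. "dddd" → match
2. "aa" → no match
3. "ddb" → no match
4. "dbdd" → no match
5. "a" → no match
6. "ad" → no match
7. "cd" → no match
8. "ddcdddd" → no match
9. "c" → no match
Total matched: 1

1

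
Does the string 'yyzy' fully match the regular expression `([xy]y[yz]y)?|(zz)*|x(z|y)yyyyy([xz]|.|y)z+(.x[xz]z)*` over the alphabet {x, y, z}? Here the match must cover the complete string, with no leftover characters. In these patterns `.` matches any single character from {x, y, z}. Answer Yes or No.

Yes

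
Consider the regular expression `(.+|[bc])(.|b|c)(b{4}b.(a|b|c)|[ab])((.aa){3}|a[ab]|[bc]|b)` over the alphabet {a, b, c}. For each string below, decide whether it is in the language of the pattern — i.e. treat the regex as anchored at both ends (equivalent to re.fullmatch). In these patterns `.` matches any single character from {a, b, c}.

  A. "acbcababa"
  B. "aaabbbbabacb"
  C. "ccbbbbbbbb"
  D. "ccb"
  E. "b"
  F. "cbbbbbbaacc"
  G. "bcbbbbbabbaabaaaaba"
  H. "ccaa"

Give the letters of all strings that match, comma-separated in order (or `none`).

C

A → no match
B → no match
C → match
D → no match
E → no match
F → no match
G → no match
H → no match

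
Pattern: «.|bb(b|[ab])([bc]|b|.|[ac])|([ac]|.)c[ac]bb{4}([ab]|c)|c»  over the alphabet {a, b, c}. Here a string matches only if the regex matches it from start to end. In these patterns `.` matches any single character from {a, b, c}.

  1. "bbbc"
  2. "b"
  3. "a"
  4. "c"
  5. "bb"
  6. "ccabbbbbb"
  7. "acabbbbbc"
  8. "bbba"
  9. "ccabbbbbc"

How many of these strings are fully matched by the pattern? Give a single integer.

1. "bbbc" → match
2. "b" → match
3. "a" → match
4. "c" → match
5. "bb" → no match
6. "ccabbbbbb" → match
7. "acabbbbbc" → match
8. "bbba" → match
9. "ccabbbbbc" → match
Total matched: 8

8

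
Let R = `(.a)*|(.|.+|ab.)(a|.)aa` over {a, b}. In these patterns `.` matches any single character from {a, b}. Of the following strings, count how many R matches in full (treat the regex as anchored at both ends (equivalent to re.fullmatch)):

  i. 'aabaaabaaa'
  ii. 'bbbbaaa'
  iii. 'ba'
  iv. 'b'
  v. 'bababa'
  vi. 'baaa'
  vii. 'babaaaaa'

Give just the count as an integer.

6

i → match
ii → match
iii → match
iv → no match
v → match
vi → match
vii → match
Total matched: 6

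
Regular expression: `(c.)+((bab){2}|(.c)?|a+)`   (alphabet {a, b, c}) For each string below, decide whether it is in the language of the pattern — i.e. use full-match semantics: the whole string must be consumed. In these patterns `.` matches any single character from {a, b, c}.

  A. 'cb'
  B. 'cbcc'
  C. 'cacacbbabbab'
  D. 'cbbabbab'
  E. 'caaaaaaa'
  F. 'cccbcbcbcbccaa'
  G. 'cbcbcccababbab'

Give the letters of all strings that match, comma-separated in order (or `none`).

A → match
B → match
C → match
D → match
E → match
F → match
G → match

A, B, C, D, E, F, G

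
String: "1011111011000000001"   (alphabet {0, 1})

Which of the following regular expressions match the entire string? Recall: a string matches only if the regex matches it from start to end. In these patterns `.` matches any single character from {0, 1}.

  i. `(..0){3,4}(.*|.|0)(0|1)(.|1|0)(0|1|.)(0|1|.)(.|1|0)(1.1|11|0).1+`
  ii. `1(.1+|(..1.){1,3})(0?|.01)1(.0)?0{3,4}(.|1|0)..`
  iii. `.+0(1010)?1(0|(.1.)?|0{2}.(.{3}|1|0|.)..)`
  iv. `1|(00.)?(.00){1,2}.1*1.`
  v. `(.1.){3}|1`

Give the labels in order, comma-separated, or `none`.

i → no match
ii → match
iii → match
iv → no match
v → no match

ii, iii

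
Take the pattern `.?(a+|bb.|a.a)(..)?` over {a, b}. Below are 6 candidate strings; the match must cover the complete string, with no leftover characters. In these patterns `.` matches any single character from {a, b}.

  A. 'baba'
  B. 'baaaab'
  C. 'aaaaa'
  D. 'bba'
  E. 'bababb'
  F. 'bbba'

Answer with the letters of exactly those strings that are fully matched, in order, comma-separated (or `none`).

A, B, C, D, E, F

A. 'baba' → match
B. 'baaaab' → match
C. 'aaaaa' → match
D. 'bba' → match
E. 'bababb' → match
F. 'bbba' → match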